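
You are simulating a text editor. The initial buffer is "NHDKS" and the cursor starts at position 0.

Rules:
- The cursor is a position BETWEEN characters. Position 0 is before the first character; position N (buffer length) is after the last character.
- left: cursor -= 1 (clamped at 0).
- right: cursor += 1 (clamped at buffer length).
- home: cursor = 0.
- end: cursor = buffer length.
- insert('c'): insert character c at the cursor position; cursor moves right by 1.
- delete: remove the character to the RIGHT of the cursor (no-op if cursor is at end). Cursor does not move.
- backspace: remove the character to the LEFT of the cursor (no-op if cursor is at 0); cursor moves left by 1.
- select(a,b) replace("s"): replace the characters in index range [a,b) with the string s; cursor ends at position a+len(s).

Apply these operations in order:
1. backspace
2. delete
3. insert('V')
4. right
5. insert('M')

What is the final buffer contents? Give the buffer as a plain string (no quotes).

Answer: VHMDKS

Derivation:
After op 1 (backspace): buf='NHDKS' cursor=0
After op 2 (delete): buf='HDKS' cursor=0
After op 3 (insert('V')): buf='VHDKS' cursor=1
After op 4 (right): buf='VHDKS' cursor=2
After op 5 (insert('M')): buf='VHMDKS' cursor=3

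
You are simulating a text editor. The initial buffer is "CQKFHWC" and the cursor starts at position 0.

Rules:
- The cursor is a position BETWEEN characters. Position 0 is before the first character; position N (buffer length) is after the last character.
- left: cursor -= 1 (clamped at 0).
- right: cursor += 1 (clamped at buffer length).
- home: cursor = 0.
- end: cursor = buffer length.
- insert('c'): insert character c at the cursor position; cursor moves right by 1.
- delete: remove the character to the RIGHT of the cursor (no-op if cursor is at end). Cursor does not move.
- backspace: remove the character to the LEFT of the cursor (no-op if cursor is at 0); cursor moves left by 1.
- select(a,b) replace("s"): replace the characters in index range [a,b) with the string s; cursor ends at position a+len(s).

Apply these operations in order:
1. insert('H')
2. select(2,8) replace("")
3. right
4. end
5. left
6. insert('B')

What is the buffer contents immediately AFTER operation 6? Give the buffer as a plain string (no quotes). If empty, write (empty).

Answer: HBC

Derivation:
After op 1 (insert('H')): buf='HCQKFHWC' cursor=1
After op 2 (select(2,8) replace("")): buf='HC' cursor=2
After op 3 (right): buf='HC' cursor=2
After op 4 (end): buf='HC' cursor=2
After op 5 (left): buf='HC' cursor=1
After op 6 (insert('B')): buf='HBC' cursor=2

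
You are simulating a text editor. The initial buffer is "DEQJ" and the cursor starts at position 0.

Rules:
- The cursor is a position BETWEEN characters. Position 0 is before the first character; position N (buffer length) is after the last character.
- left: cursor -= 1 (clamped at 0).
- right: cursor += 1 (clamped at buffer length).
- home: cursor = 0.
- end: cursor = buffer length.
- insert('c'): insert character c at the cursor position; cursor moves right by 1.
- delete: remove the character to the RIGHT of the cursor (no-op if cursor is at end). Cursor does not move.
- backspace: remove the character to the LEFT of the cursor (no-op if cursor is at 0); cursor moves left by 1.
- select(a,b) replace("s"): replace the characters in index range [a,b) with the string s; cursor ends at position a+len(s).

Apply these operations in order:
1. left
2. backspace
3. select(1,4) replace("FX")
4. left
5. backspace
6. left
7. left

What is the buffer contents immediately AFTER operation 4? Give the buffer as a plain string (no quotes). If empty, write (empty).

After op 1 (left): buf='DEQJ' cursor=0
After op 2 (backspace): buf='DEQJ' cursor=0
After op 3 (select(1,4) replace("FX")): buf='DFX' cursor=3
After op 4 (left): buf='DFX' cursor=2

Answer: DFX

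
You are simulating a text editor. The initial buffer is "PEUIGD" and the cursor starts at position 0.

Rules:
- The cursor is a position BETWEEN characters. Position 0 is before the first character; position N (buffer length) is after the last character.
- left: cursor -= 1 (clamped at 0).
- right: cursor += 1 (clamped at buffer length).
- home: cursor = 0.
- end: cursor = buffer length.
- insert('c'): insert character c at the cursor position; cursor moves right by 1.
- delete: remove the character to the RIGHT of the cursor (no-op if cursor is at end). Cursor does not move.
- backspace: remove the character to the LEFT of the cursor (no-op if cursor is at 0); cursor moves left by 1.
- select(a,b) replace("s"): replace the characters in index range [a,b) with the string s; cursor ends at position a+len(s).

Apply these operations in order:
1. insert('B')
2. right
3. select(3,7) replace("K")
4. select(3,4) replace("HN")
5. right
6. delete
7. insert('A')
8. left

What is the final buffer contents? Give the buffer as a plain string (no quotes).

After op 1 (insert('B')): buf='BPEUIGD' cursor=1
After op 2 (right): buf='BPEUIGD' cursor=2
After op 3 (select(3,7) replace("K")): buf='BPEK' cursor=4
After op 4 (select(3,4) replace("HN")): buf='BPEHN' cursor=5
After op 5 (right): buf='BPEHN' cursor=5
After op 6 (delete): buf='BPEHN' cursor=5
After op 7 (insert('A')): buf='BPEHNA' cursor=6
After op 8 (left): buf='BPEHNA' cursor=5

Answer: BPEHNA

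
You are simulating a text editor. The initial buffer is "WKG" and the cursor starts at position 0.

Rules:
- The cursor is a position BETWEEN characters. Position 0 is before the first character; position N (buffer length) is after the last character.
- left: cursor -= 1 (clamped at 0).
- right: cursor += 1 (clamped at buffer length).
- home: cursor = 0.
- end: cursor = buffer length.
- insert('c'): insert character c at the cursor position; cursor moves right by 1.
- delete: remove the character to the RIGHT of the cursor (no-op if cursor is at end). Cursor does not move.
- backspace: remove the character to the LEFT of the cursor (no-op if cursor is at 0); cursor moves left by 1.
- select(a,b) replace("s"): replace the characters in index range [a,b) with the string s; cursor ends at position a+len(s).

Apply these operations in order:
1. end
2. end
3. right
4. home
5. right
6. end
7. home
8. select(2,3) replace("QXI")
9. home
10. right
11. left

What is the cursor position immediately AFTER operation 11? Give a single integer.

Answer: 0

Derivation:
After op 1 (end): buf='WKG' cursor=3
After op 2 (end): buf='WKG' cursor=3
After op 3 (right): buf='WKG' cursor=3
After op 4 (home): buf='WKG' cursor=0
After op 5 (right): buf='WKG' cursor=1
After op 6 (end): buf='WKG' cursor=3
After op 7 (home): buf='WKG' cursor=0
After op 8 (select(2,3) replace("QXI")): buf='WKQXI' cursor=5
After op 9 (home): buf='WKQXI' cursor=0
After op 10 (right): buf='WKQXI' cursor=1
After op 11 (left): buf='WKQXI' cursor=0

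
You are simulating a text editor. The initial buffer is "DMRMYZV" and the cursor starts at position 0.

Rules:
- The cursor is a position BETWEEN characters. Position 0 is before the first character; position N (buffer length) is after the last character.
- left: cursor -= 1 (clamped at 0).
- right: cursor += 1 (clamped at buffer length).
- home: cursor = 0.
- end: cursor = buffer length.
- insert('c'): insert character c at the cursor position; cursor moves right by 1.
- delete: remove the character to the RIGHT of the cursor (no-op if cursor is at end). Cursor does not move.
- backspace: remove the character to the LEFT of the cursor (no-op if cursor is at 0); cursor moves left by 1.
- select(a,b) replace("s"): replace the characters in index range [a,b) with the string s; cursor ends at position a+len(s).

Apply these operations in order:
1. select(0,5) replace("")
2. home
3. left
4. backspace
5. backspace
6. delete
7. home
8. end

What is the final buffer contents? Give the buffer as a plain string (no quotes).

After op 1 (select(0,5) replace("")): buf='ZV' cursor=0
After op 2 (home): buf='ZV' cursor=0
After op 3 (left): buf='ZV' cursor=0
After op 4 (backspace): buf='ZV' cursor=0
After op 5 (backspace): buf='ZV' cursor=0
After op 6 (delete): buf='V' cursor=0
After op 7 (home): buf='V' cursor=0
After op 8 (end): buf='V' cursor=1

Answer: V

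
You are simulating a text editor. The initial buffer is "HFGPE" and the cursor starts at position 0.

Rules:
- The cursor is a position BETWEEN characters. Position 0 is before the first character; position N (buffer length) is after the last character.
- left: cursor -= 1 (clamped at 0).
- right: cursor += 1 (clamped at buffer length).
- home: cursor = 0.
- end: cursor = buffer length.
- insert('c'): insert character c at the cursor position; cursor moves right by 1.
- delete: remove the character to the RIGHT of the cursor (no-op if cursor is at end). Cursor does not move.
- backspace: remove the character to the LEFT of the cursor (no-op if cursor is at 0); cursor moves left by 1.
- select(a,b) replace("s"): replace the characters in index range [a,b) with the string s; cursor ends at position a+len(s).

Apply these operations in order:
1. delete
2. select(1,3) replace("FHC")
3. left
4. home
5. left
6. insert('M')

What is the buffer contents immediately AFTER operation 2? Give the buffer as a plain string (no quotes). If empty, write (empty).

Answer: FFHCE

Derivation:
After op 1 (delete): buf='FGPE' cursor=0
After op 2 (select(1,3) replace("FHC")): buf='FFHCE' cursor=4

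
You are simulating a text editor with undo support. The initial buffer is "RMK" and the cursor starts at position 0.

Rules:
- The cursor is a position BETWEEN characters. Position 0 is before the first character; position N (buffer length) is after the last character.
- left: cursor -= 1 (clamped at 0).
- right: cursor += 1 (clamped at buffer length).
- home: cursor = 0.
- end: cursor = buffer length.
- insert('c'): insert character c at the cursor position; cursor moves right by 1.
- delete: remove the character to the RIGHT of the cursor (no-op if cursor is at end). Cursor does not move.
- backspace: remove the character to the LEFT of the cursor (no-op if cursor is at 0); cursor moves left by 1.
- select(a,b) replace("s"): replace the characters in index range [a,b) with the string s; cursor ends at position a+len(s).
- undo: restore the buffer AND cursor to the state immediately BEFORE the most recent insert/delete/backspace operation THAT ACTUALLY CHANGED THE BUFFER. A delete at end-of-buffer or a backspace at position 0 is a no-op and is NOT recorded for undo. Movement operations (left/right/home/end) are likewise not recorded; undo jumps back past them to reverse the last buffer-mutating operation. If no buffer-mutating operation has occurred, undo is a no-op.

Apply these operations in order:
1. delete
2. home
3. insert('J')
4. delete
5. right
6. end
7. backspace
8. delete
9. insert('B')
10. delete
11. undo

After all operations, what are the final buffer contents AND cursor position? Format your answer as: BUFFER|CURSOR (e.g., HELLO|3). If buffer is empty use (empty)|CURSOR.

Answer: J|1

Derivation:
After op 1 (delete): buf='MK' cursor=0
After op 2 (home): buf='MK' cursor=0
After op 3 (insert('J')): buf='JMK' cursor=1
After op 4 (delete): buf='JK' cursor=1
After op 5 (right): buf='JK' cursor=2
After op 6 (end): buf='JK' cursor=2
After op 7 (backspace): buf='J' cursor=1
After op 8 (delete): buf='J' cursor=1
After op 9 (insert('B')): buf='JB' cursor=2
After op 10 (delete): buf='JB' cursor=2
After op 11 (undo): buf='J' cursor=1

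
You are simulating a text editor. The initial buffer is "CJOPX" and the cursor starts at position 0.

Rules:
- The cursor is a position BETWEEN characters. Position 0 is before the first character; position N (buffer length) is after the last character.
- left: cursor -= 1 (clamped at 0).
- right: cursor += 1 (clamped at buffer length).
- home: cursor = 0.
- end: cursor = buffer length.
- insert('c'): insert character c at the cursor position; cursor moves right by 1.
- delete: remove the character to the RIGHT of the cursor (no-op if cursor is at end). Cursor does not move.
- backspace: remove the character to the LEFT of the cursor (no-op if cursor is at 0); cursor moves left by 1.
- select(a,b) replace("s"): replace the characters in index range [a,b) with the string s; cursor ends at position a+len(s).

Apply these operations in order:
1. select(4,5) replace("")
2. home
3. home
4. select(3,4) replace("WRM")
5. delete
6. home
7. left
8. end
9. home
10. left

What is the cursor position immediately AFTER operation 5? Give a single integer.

After op 1 (select(4,5) replace("")): buf='CJOP' cursor=4
After op 2 (home): buf='CJOP' cursor=0
After op 3 (home): buf='CJOP' cursor=0
After op 4 (select(3,4) replace("WRM")): buf='CJOWRM' cursor=6
After op 5 (delete): buf='CJOWRM' cursor=6

Answer: 6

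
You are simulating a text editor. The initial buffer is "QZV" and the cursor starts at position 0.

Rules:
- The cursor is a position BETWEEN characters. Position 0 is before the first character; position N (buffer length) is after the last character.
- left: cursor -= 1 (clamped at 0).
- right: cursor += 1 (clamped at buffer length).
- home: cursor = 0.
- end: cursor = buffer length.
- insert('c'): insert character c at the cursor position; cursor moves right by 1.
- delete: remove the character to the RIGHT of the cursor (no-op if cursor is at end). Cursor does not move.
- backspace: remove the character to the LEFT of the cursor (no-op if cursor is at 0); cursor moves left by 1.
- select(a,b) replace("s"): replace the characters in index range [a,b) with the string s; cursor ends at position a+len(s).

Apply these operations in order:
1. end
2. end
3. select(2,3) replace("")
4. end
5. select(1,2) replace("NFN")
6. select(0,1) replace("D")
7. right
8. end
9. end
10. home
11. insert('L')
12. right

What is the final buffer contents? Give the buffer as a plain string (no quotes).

After op 1 (end): buf='QZV' cursor=3
After op 2 (end): buf='QZV' cursor=3
After op 3 (select(2,3) replace("")): buf='QZ' cursor=2
After op 4 (end): buf='QZ' cursor=2
After op 5 (select(1,2) replace("NFN")): buf='QNFN' cursor=4
After op 6 (select(0,1) replace("D")): buf='DNFN' cursor=1
After op 7 (right): buf='DNFN' cursor=2
After op 8 (end): buf='DNFN' cursor=4
After op 9 (end): buf='DNFN' cursor=4
After op 10 (home): buf='DNFN' cursor=0
After op 11 (insert('L')): buf='LDNFN' cursor=1
After op 12 (right): buf='LDNFN' cursor=2

Answer: LDNFN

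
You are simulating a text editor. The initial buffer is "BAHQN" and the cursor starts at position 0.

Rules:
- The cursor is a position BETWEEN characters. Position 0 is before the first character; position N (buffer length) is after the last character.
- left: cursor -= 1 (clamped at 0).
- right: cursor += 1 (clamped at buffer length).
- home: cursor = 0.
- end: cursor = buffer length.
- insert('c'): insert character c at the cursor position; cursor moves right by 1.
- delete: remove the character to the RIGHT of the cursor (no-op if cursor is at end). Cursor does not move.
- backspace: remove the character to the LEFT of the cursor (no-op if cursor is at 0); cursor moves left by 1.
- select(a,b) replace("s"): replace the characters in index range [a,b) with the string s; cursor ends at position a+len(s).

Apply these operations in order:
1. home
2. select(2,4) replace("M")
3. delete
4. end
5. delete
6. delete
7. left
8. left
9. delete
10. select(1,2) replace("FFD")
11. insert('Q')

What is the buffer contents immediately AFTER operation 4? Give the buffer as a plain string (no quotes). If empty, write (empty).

Answer: BAM

Derivation:
After op 1 (home): buf='BAHQN' cursor=0
After op 2 (select(2,4) replace("M")): buf='BAMN' cursor=3
After op 3 (delete): buf='BAM' cursor=3
After op 4 (end): buf='BAM' cursor=3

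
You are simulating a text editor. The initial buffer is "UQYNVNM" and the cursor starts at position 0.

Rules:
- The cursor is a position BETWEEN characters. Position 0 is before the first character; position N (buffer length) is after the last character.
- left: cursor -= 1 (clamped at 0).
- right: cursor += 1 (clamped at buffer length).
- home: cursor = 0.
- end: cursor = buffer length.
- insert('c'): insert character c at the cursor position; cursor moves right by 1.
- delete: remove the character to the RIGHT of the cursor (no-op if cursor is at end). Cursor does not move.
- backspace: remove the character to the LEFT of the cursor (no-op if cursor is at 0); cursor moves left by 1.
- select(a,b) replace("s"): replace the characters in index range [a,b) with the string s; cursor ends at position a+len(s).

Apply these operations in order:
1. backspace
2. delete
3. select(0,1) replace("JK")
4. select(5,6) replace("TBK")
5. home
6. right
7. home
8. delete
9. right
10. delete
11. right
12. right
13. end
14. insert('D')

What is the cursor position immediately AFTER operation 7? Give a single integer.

Answer: 0

Derivation:
After op 1 (backspace): buf='UQYNVNM' cursor=0
After op 2 (delete): buf='QYNVNM' cursor=0
After op 3 (select(0,1) replace("JK")): buf='JKYNVNM' cursor=2
After op 4 (select(5,6) replace("TBK")): buf='JKYNVTBKM' cursor=8
After op 5 (home): buf='JKYNVTBKM' cursor=0
After op 6 (right): buf='JKYNVTBKM' cursor=1
After op 7 (home): buf='JKYNVTBKM' cursor=0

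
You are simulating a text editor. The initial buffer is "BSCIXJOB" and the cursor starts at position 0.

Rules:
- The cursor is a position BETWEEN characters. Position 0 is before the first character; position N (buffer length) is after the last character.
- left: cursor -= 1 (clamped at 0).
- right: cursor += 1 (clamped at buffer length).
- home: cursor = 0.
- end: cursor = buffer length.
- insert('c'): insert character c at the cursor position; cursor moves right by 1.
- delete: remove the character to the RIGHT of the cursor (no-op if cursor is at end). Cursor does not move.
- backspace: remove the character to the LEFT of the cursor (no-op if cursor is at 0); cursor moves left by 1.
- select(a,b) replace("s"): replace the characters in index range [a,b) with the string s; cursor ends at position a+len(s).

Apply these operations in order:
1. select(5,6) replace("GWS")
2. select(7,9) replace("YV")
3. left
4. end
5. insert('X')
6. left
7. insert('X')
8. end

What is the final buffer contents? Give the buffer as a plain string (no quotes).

Answer: BSCIXGWYVBXX

Derivation:
After op 1 (select(5,6) replace("GWS")): buf='BSCIXGWSOB' cursor=8
After op 2 (select(7,9) replace("YV")): buf='BSCIXGWYVB' cursor=9
After op 3 (left): buf='BSCIXGWYVB' cursor=8
After op 4 (end): buf='BSCIXGWYVB' cursor=10
After op 5 (insert('X')): buf='BSCIXGWYVBX' cursor=11
After op 6 (left): buf='BSCIXGWYVBX' cursor=10
After op 7 (insert('X')): buf='BSCIXGWYVBXX' cursor=11
After op 8 (end): buf='BSCIXGWYVBXX' cursor=12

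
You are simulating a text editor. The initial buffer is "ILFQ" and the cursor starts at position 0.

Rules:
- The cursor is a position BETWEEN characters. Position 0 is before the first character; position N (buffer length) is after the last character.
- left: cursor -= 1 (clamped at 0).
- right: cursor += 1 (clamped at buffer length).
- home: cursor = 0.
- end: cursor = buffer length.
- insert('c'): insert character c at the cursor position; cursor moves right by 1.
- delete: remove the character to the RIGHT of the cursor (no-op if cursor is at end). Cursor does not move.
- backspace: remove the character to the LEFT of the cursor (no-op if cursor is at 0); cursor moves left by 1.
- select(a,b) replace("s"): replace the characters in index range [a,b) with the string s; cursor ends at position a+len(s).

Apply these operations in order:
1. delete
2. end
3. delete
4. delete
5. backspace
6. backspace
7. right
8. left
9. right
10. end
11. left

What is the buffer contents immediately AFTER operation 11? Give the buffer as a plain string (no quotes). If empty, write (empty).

After op 1 (delete): buf='LFQ' cursor=0
After op 2 (end): buf='LFQ' cursor=3
After op 3 (delete): buf='LFQ' cursor=3
After op 4 (delete): buf='LFQ' cursor=3
After op 5 (backspace): buf='LF' cursor=2
After op 6 (backspace): buf='L' cursor=1
After op 7 (right): buf='L' cursor=1
After op 8 (left): buf='L' cursor=0
After op 9 (right): buf='L' cursor=1
After op 10 (end): buf='L' cursor=1
After op 11 (left): buf='L' cursor=0

Answer: L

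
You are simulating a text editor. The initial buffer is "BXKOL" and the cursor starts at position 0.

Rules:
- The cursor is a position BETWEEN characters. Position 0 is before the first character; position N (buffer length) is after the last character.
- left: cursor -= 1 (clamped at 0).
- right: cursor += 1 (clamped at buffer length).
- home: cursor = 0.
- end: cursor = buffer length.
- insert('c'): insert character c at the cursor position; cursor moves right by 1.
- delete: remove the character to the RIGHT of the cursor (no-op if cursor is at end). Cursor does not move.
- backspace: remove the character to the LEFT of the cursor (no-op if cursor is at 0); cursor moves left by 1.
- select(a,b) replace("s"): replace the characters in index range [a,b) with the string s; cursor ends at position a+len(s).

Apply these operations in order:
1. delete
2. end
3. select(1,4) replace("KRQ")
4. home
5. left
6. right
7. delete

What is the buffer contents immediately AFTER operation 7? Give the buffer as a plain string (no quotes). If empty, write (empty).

Answer: XRQ

Derivation:
After op 1 (delete): buf='XKOL' cursor=0
After op 2 (end): buf='XKOL' cursor=4
After op 3 (select(1,4) replace("KRQ")): buf='XKRQ' cursor=4
After op 4 (home): buf='XKRQ' cursor=0
After op 5 (left): buf='XKRQ' cursor=0
After op 6 (right): buf='XKRQ' cursor=1
After op 7 (delete): buf='XRQ' cursor=1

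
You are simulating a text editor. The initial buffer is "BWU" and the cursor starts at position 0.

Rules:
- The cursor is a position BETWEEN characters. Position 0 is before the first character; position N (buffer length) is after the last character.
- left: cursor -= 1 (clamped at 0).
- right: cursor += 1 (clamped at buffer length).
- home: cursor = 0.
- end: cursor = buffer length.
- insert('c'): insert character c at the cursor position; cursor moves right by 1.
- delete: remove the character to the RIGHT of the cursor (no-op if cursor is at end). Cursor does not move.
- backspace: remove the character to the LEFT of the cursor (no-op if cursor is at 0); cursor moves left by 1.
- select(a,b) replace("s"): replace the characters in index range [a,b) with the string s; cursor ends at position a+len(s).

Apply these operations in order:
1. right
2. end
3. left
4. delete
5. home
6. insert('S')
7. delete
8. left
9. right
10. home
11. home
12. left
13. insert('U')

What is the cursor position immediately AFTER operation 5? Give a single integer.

After op 1 (right): buf='BWU' cursor=1
After op 2 (end): buf='BWU' cursor=3
After op 3 (left): buf='BWU' cursor=2
After op 4 (delete): buf='BW' cursor=2
After op 5 (home): buf='BW' cursor=0

Answer: 0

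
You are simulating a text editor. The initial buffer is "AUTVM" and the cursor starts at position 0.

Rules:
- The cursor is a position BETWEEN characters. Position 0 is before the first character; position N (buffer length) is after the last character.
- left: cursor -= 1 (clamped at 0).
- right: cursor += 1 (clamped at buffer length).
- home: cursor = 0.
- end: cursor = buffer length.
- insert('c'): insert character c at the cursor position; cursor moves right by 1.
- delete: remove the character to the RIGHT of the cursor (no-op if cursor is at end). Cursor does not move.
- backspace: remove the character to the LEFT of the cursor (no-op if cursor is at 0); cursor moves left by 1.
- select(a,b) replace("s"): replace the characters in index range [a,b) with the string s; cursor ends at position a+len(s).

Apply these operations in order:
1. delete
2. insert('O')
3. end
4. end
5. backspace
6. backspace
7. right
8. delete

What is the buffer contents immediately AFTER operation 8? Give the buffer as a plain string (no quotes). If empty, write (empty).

After op 1 (delete): buf='UTVM' cursor=0
After op 2 (insert('O')): buf='OUTVM' cursor=1
After op 3 (end): buf='OUTVM' cursor=5
After op 4 (end): buf='OUTVM' cursor=5
After op 5 (backspace): buf='OUTV' cursor=4
After op 6 (backspace): buf='OUT' cursor=3
After op 7 (right): buf='OUT' cursor=3
After op 8 (delete): buf='OUT' cursor=3

Answer: OUT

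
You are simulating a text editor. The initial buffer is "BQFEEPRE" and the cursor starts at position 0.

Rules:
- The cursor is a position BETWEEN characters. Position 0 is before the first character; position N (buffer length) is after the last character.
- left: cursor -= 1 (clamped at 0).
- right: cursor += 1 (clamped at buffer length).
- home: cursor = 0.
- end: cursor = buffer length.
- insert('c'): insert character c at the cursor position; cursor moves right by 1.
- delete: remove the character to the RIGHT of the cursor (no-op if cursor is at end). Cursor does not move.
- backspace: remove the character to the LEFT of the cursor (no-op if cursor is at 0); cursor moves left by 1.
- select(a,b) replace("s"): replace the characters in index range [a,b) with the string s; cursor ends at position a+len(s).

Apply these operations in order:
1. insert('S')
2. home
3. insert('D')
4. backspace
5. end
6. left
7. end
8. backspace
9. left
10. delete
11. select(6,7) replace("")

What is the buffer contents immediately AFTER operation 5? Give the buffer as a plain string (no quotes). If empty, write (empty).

After op 1 (insert('S')): buf='SBQFEEPRE' cursor=1
After op 2 (home): buf='SBQFEEPRE' cursor=0
After op 3 (insert('D')): buf='DSBQFEEPRE' cursor=1
After op 4 (backspace): buf='SBQFEEPRE' cursor=0
After op 5 (end): buf='SBQFEEPRE' cursor=9

Answer: SBQFEEPRE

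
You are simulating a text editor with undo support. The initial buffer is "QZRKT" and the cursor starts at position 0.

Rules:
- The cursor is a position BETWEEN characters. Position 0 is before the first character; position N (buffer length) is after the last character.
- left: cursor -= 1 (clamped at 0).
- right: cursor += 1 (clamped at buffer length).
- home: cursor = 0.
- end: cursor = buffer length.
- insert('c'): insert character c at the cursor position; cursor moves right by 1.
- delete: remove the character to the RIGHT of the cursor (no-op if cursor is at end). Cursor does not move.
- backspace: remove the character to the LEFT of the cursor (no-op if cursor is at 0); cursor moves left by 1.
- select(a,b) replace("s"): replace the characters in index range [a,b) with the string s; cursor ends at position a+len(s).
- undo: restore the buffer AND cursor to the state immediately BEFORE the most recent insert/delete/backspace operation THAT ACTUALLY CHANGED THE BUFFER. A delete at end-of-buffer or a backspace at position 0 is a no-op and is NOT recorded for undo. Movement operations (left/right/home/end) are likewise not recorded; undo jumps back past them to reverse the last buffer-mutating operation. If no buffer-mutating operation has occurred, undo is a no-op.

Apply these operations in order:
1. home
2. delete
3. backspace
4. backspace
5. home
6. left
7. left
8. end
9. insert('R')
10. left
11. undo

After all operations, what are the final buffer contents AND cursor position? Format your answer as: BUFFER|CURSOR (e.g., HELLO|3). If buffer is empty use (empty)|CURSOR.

Answer: ZRKT|4

Derivation:
After op 1 (home): buf='QZRKT' cursor=0
After op 2 (delete): buf='ZRKT' cursor=0
After op 3 (backspace): buf='ZRKT' cursor=0
After op 4 (backspace): buf='ZRKT' cursor=0
After op 5 (home): buf='ZRKT' cursor=0
After op 6 (left): buf='ZRKT' cursor=0
After op 7 (left): buf='ZRKT' cursor=0
After op 8 (end): buf='ZRKT' cursor=4
After op 9 (insert('R')): buf='ZRKTR' cursor=5
After op 10 (left): buf='ZRKTR' cursor=4
After op 11 (undo): buf='ZRKT' cursor=4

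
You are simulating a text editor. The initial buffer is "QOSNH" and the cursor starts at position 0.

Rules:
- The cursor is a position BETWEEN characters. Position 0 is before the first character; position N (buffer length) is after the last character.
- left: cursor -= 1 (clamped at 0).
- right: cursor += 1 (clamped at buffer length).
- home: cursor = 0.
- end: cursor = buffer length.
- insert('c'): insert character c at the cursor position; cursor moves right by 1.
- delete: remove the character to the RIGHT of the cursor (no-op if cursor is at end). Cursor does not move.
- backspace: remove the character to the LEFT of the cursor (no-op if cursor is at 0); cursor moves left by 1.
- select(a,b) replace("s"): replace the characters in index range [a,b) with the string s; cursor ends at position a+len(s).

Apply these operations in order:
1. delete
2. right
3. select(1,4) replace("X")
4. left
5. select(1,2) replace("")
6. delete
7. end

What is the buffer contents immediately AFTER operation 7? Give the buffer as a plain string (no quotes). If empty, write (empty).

After op 1 (delete): buf='OSNH' cursor=0
After op 2 (right): buf='OSNH' cursor=1
After op 3 (select(1,4) replace("X")): buf='OX' cursor=2
After op 4 (left): buf='OX' cursor=1
After op 5 (select(1,2) replace("")): buf='O' cursor=1
After op 6 (delete): buf='O' cursor=1
After op 7 (end): buf='O' cursor=1

Answer: O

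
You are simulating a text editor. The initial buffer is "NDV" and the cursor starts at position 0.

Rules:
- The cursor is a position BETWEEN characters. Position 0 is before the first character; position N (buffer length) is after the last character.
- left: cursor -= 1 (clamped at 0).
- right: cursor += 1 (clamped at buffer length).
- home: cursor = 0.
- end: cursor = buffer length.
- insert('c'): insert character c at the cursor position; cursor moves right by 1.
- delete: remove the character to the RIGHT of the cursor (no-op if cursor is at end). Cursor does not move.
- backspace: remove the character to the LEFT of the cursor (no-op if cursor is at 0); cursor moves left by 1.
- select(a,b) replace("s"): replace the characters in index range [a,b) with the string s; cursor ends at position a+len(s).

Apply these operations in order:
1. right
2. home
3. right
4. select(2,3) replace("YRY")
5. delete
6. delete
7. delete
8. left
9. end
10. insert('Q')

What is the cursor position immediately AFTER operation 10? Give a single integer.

After op 1 (right): buf='NDV' cursor=1
After op 2 (home): buf='NDV' cursor=0
After op 3 (right): buf='NDV' cursor=1
After op 4 (select(2,3) replace("YRY")): buf='NDYRY' cursor=5
After op 5 (delete): buf='NDYRY' cursor=5
After op 6 (delete): buf='NDYRY' cursor=5
After op 7 (delete): buf='NDYRY' cursor=5
After op 8 (left): buf='NDYRY' cursor=4
After op 9 (end): buf='NDYRY' cursor=5
After op 10 (insert('Q')): buf='NDYRYQ' cursor=6

Answer: 6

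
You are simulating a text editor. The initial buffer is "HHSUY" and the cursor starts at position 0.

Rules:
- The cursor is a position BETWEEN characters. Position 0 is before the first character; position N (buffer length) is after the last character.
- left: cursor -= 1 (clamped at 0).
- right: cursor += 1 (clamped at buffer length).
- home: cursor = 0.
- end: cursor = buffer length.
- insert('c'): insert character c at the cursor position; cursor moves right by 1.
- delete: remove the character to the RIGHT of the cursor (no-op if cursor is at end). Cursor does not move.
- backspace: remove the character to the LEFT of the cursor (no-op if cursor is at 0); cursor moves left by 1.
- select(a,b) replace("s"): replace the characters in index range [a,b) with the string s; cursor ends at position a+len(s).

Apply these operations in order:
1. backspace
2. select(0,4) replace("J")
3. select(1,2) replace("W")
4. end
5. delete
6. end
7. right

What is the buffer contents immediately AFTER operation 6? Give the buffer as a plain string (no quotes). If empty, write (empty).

After op 1 (backspace): buf='HHSUY' cursor=0
After op 2 (select(0,4) replace("J")): buf='JY' cursor=1
After op 3 (select(1,2) replace("W")): buf='JW' cursor=2
After op 4 (end): buf='JW' cursor=2
After op 5 (delete): buf='JW' cursor=2
After op 6 (end): buf='JW' cursor=2

Answer: JW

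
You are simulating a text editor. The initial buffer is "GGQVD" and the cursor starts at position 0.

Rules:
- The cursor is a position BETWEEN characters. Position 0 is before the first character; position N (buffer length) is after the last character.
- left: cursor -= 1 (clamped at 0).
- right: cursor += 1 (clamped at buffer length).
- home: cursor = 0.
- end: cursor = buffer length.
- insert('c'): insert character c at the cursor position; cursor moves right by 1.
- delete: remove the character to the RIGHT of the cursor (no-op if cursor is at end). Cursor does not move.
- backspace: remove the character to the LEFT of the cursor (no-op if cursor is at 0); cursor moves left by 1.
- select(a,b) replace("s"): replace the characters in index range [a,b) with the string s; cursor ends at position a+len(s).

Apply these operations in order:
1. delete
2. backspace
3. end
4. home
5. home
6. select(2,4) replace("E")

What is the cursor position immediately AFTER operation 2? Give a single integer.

Answer: 0

Derivation:
After op 1 (delete): buf='GQVD' cursor=0
After op 2 (backspace): buf='GQVD' cursor=0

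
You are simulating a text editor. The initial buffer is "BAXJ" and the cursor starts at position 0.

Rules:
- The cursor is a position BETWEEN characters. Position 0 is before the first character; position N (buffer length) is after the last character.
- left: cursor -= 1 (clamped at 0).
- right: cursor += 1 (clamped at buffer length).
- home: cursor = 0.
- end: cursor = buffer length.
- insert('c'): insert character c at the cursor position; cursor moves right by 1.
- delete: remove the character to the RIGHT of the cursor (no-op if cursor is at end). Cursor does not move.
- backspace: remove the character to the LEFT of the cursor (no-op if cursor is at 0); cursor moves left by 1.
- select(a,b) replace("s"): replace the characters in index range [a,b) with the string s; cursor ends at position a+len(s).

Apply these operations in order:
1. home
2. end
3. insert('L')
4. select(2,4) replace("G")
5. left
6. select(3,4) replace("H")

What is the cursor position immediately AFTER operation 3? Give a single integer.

Answer: 5

Derivation:
After op 1 (home): buf='BAXJ' cursor=0
After op 2 (end): buf='BAXJ' cursor=4
After op 3 (insert('L')): buf='BAXJL' cursor=5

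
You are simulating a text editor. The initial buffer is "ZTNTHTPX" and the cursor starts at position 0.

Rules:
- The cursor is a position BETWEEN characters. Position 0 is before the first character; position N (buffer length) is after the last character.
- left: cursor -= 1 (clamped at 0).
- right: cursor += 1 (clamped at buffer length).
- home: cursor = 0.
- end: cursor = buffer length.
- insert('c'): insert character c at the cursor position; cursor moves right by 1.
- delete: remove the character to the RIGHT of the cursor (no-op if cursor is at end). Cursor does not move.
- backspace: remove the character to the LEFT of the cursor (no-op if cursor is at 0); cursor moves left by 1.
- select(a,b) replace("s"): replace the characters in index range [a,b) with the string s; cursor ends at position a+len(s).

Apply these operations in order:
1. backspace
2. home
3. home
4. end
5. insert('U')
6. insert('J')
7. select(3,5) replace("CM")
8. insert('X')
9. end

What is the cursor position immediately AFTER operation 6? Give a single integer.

Answer: 10

Derivation:
After op 1 (backspace): buf='ZTNTHTPX' cursor=0
After op 2 (home): buf='ZTNTHTPX' cursor=0
After op 3 (home): buf='ZTNTHTPX' cursor=0
After op 4 (end): buf='ZTNTHTPX' cursor=8
After op 5 (insert('U')): buf='ZTNTHTPXU' cursor=9
After op 6 (insert('J')): buf='ZTNTHTPXUJ' cursor=10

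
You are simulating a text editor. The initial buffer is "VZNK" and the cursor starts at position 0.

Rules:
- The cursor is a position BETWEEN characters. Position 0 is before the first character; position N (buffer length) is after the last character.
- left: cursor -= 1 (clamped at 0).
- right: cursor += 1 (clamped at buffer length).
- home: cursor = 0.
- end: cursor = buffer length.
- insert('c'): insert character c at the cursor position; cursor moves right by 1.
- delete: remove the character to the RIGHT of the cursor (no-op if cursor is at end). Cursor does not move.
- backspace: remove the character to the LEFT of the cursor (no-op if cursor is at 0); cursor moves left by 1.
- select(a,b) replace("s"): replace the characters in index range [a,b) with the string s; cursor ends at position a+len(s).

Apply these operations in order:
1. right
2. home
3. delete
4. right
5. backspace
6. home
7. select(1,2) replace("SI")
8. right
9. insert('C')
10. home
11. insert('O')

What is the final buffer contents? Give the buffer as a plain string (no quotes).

Answer: ONSIC

Derivation:
After op 1 (right): buf='VZNK' cursor=1
After op 2 (home): buf='VZNK' cursor=0
After op 3 (delete): buf='ZNK' cursor=0
After op 4 (right): buf='ZNK' cursor=1
After op 5 (backspace): buf='NK' cursor=0
After op 6 (home): buf='NK' cursor=0
After op 7 (select(1,2) replace("SI")): buf='NSI' cursor=3
After op 8 (right): buf='NSI' cursor=3
After op 9 (insert('C')): buf='NSIC' cursor=4
After op 10 (home): buf='NSIC' cursor=0
After op 11 (insert('O')): buf='ONSIC' cursor=1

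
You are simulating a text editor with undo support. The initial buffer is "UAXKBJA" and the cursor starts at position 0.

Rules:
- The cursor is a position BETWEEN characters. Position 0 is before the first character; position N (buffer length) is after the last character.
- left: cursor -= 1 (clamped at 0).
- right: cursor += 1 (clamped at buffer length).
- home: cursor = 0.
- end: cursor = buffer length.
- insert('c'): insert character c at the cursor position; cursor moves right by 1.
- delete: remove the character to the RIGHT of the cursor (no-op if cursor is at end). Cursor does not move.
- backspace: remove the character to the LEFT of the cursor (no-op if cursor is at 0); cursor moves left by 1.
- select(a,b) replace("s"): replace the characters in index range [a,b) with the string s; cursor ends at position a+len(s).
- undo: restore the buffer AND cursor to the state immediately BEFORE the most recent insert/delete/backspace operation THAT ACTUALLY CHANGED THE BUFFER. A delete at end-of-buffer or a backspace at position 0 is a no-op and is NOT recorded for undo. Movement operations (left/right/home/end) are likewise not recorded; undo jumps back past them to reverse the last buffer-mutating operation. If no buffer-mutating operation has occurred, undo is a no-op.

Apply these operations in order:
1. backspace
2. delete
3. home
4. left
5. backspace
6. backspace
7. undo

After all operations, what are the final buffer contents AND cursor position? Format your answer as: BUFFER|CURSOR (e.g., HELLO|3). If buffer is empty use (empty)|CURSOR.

After op 1 (backspace): buf='UAXKBJA' cursor=0
After op 2 (delete): buf='AXKBJA' cursor=0
After op 3 (home): buf='AXKBJA' cursor=0
After op 4 (left): buf='AXKBJA' cursor=0
After op 5 (backspace): buf='AXKBJA' cursor=0
After op 6 (backspace): buf='AXKBJA' cursor=0
After op 7 (undo): buf='UAXKBJA' cursor=0

Answer: UAXKBJA|0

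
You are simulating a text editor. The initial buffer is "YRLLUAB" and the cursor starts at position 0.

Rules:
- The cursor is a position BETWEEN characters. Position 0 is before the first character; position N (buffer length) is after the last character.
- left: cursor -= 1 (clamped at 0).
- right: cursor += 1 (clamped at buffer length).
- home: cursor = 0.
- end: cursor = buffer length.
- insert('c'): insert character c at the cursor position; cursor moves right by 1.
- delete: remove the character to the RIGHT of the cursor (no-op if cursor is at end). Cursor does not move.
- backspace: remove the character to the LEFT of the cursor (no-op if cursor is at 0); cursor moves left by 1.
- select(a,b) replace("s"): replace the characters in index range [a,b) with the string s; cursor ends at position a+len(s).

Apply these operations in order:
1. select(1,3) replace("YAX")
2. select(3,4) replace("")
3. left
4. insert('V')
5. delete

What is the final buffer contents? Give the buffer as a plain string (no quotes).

Answer: YYVLUAB

Derivation:
After op 1 (select(1,3) replace("YAX")): buf='YYAXLUAB' cursor=4
After op 2 (select(3,4) replace("")): buf='YYALUAB' cursor=3
After op 3 (left): buf='YYALUAB' cursor=2
After op 4 (insert('V')): buf='YYVALUAB' cursor=3
After op 5 (delete): buf='YYVLUAB' cursor=3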